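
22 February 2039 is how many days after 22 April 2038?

Apr 22, 2038 → May 22, 2038: 30 days (April has 30).
May 22, 2038 → Jun 22, 2038: 31 days (May has 31).
Jun 22, 2038 → Jul 22, 2038: 30 days (June has 30).
Jul 22, 2038 → Aug 22, 2038: 31 days (July has 31).
Aug 22, 2038 → Sep 22, 2038: 31 days (August has 31).
Sep 22, 2038 → Oct 22, 2038: 30 days (September has 30).
Oct 22, 2038 → Nov 22, 2038: 31 days (October has 31).
Nov 22, 2038 → Dec 22, 2038: 30 days (November has 30).
Dec 22, 2038 → Jan 22, 2039: 31 days (December has 31).
Jan 22, 2039 → Feb 22, 2039: 31 days.
Total: 306 days.

306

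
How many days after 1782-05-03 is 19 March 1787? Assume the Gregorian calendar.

May 3, 1782 → May 3, 1783: 365 days.
May 3, 1783 → May 3, 1784: 366 days (Feb 29, 1784 is in that span).
May 3, 1784 → May 3, 1785: 365 days.
May 3, 1785 → May 3, 1786: 365 days.
May 3, 1786 → Jun 3, 1786: 31 days (May has 31).
Jun 3, 1786 → Jul 3, 1786: 30 days (June has 30).
Jul 3, 1786 → Aug 3, 1786: 31 days (July has 31).
Aug 3, 1786 → Sep 3, 1786: 31 days (August has 31).
Sep 3, 1786 → Oct 3, 1786: 30 days (September has 30).
Oct 3, 1786 → Nov 3, 1786: 31 days (October has 31).
Nov 3, 1786 → Dec 3, 1786: 30 days (November has 30).
Dec 3, 1786 → Jan 3, 1787: 31 days (December has 31).
Jan 3, 1787 → Feb 3, 1787: 31 days (January has 31).
Feb 3, 1787 → Mar 3, 1787: 28 days (February has 28).
Mar 3, 1787 → Mar 19, 1787: 16 days.
Total: 1781 days.

1781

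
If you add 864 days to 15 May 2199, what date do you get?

September 26, 2201

+365 (one year) → May 15, 2200 (499 left).
+365 (one year) → May 15, 2201 (134 left).
May has 31 days: +17 → Jun 1, 2201 (117 left).
Jun has 30 days: +30 → Jul 1, 2201 (87 left).
Jul has 31 days: +31 → Aug 1, 2201 (56 left).
Aug has 31 days: +31 → Sep 1, 2201 (25 left).
+25 → Sep 26, 2201.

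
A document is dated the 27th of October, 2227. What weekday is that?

Saturday

Doomsday rule: the anchor day for the 2200s is Friday. For year 27: 27÷12 = 2 r 3, and 3÷4 = 0, so 2+3+0 = 5.
Friday + 5 ≡ Wednesday — that's 2227's doomsday.
In October the doomsday date is Oct 10.
Oct 27 is 17 days after Oct 10; 17 mod 7 = 3, so Wednesday + 3 = Saturday.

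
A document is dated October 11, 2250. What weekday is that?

Friday

Doomsday rule: the anchor day for the 2200s is Friday. For year 50: 50÷12 = 4 r 2, and 2÷4 = 0, so 4+2+0 = 6.
Friday + 6 ≡ Thursday — that's 2250's doomsday.
In October the doomsday date is Oct 10.
Oct 11 is 1 day after Oct 10; 1 mod 7 = 1, so Thursday + 1 = Friday.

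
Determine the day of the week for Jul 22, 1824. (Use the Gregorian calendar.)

Thursday

Doomsday rule: the anchor day for the 1800s is Friday. For year 24: 24÷12 = 2 r 0, and 0÷4 = 0, so 2+0+0 = 2.
Friday + 2 ≡ Sunday — that's 1824's doomsday.
In July the doomsday date is Jul 11.
Jul 22 is 11 days after Jul 11; 11 mod 7 = 4, so Sunday + 4 = Thursday.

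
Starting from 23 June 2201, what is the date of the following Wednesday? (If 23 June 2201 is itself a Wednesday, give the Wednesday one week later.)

Jun 23, 2201 is a Tuesday.
From Tuesday to the next Wednesday is 1 day.
Jun 23, 2201 + 1 = Jun 24, 2201.

June 24, 2201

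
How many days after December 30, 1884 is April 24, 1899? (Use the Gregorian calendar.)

5228

Dec 30, 1884 → Dec 30, 1885: 365 days.
Dec 30, 1885 → Dec 30, 1886: 365 days.
Dec 30, 1886 → Dec 30, 1887: 365 days.
Dec 30, 1887 → Dec 30, 1888: 366 days (Feb 29, 1888 is in that span).
Dec 30, 1888 → Dec 30, 1889: 365 days.
Dec 30, 1889 → Dec 30, 1890: 365 days.
Dec 30, 1890 → Dec 30, 1891: 365 days.
Dec 30, 1891 → Dec 30, 1892: 366 days (Feb 29, 1892 is in that span).
Dec 30, 1892 → Dec 30, 1893: 365 days.
Dec 30, 1893 → Dec 30, 1894: 365 days.
Dec 30, 1894 → Dec 30, 1895: 365 days.
Dec 30, 1895 → Dec 30, 1896: 366 days (Feb 29, 1896 is in that span).
Dec 30, 1896 → Dec 30, 1897: 365 days.
Dec 30, 1897 → Dec 30, 1898: 365 days.
Dec 30, 1898 → Jan 30, 1899: 31 days (December has 31).
Jan 30, 1899 → Feb 28, 1899: 29 days (January has 31).
Feb 28, 1899 → Mar 28, 1899: 28 days (February has 28).
Mar 28, 1899 → Apr 24, 1899: 27 days.
Total: 5228 days.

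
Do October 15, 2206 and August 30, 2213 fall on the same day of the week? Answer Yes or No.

No

From Oct 15, 2206 to Aug 30, 2213 is 2511 days.
2511 mod 7 = 5, so they are different weekdays.
(Oct 15, 2206 is a Wednesday; Aug 30, 2213 is a Monday.)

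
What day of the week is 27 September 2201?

Sunday

Doomsday rule: the anchor day for the 2200s is Friday. For year 01: 1÷12 = 0 r 1, and 1÷4 = 0, so 0+1+0 = 1.
Friday + 1 ≡ Saturday — that's 2201's doomsday.
In September the doomsday date is Sep 5.
Sep 27 is 22 days after Sep 5; 22 mod 7 = 1, so Saturday + 1 = Sunday.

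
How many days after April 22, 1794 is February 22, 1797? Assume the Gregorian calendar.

1037

Apr 22, 1794 → Apr 22, 1795: 365 days.
Apr 22, 1795 → Apr 22, 1796: 366 days (Feb 29, 1796 is in that span).
Apr 22, 1796 → May 22, 1796: 30 days (April has 30).
May 22, 1796 → Jun 22, 1796: 31 days (May has 31).
Jun 22, 1796 → Jul 22, 1796: 30 days (June has 30).
Jul 22, 1796 → Aug 22, 1796: 31 days (July has 31).
Aug 22, 1796 → Sep 22, 1796: 31 days (August has 31).
Sep 22, 1796 → Oct 22, 1796: 30 days (September has 30).
Oct 22, 1796 → Nov 22, 1796: 31 days (October has 31).
Nov 22, 1796 → Dec 22, 1796: 30 days (November has 30).
Dec 22, 1796 → Jan 22, 1797: 31 days (December has 31).
Jan 22, 1797 → Feb 22, 1797: 31 days.
Total: 1037 days.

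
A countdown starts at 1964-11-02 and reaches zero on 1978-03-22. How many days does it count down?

4888

Nov 2, 1964 → Nov 2, 1965: 365 days.
Nov 2, 1965 → Nov 2, 1966: 365 days.
Nov 2, 1966 → Nov 2, 1967: 365 days.
Nov 2, 1967 → Nov 2, 1968: 366 days (Feb 29, 1968 is in that span).
Nov 2, 1968 → Nov 2, 1969: 365 days.
Nov 2, 1969 → Nov 2, 1970: 365 days.
Nov 2, 1970 → Nov 2, 1971: 365 days.
Nov 2, 1971 → Nov 2, 1972: 366 days (Feb 29, 1972 is in that span).
Nov 2, 1972 → Nov 2, 1973: 365 days.
Nov 2, 1973 → Nov 2, 1974: 365 days.
Nov 2, 1974 → Nov 2, 1975: 365 days.
Nov 2, 1975 → Nov 2, 1976: 366 days (Feb 29, 1976 is in that span).
Nov 2, 1976 → Nov 2, 1977: 365 days.
Nov 2, 1977 → Dec 2, 1977: 30 days (November has 30).
Dec 2, 1977 → Jan 2, 1978: 31 days (December has 31).
Jan 2, 1978 → Feb 2, 1978: 31 days (January has 31).
Feb 2, 1978 → Mar 2, 1978: 28 days (February has 28).
Mar 2, 1978 → Mar 22, 1978: 20 days.
Total: 4888 days.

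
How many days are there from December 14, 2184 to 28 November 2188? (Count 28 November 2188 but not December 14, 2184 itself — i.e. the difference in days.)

Dec 14, 2184 → Dec 14, 2185: 365 days.
Dec 14, 2185 → Dec 14, 2186: 365 days.
Dec 14, 2186 → Dec 14, 2187: 365 days.
Dec 14, 2187 → Jan 14, 2188: 31 days (December has 31).
Jan 14, 2188 → Feb 14, 2188: 31 days (January has 31).
Feb 14, 2188 → Mar 14, 2188: 29 days (February has 29).
Mar 14, 2188 → Apr 14, 2188: 31 days (March has 31).
Apr 14, 2188 → May 14, 2188: 30 days (April has 30).
May 14, 2188 → Jun 14, 2188: 31 days (May has 31).
Jun 14, 2188 → Jul 14, 2188: 30 days (June has 30).
Jul 14, 2188 → Aug 14, 2188: 31 days (July has 31).
Aug 14, 2188 → Sep 14, 2188: 31 days (August has 31).
Sep 14, 2188 → Oct 14, 2188: 30 days (September has 30).
Oct 14, 2188 → Nov 14, 2188: 31 days (October has 31).
Nov 14, 2188 → Nov 28, 2188: 14 days.
Total: 1445 days.

1445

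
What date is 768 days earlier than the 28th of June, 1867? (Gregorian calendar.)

May 21, 1865

−365 (one year) → Jun 28, 1866 (403 left).
−365 (one year) → Jun 28, 1865 (38 left).
−28 → May 31, 1865 (end of May, 31 days; 10 left).
−10 → May 21, 1865.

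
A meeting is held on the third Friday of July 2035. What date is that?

July 1, 2035 is a Sunday.
The first Friday is therefore July 6 (5 days later).
The third Friday is 6 + 2×7 = July 20.

July 20, 2035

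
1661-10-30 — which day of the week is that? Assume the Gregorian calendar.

Sunday

Doomsday rule: the anchor day for the 1600s is Tuesday. For year 61: 61÷12 = 5 r 1, and 1÷4 = 0, so 5+1+0 = 6.
Tuesday + 6 ≡ Monday — that's 1661's doomsday.
In October the doomsday date is Oct 10.
Oct 30 is 20 days after Oct 10; 20 mod 7 = 6, so Monday + 6 = Sunday.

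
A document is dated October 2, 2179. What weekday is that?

Doomsday rule: the anchor day for the 2100s is Sunday. For year 79: 79÷12 = 6 r 7, and 7÷4 = 1, so 6+7+1 = 14.
Sunday + 14 ≡ Sunday — that's 2179's doomsday.
In October the doomsday date is Oct 10.
Oct 2 is 8 days before Oct 10; 8 mod 7 = 1, so Sunday − 1 = Saturday.

Saturday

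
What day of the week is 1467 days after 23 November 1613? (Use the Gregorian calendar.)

Nov 23, 1613 is a Saturday.
1467 mod 7 = 4, so 1467 days after a Saturday is Saturday + 4 = Wednesday.

Wednesday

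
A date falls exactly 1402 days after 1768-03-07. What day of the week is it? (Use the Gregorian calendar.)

Mar 7, 1768 is a Monday.
1402 mod 7 = 2, so 1402 days after a Monday is Monday + 2 = Wednesday.

Wednesday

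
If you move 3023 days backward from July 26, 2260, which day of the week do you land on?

First find the weekday of Jul 26, 2260. Doomsday rule: the anchor day for the 2200s is Friday. For year 60: 60÷12 = 5 r 0, and 0÷4 = 0, so 5+0+0 = 5.
Friday + 5 ≡ Wednesday — that's 2260's doomsday.
In July the doomsday date is Jul 11.
Jul 26 is 15 days after Jul 11; 15 mod 7 = 1, so Wednesday + 1 = Thursday.
3023 mod 7 = 6, so 3023 days before a Thursday is Thursday − 6 = Friday.

Friday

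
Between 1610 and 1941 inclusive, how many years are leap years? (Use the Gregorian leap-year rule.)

80

Multiples of 4 in [1610,1941]: 83.
Of those, multiples of 100: 3 (not leap unless ÷400).
Multiples of 400: 0.
Leap years = 83 − 3 + 0 = 80.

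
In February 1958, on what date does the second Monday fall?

February 1, 1958 is a Saturday.
The first Monday is therefore February 3 (2 days later).
The second Monday is 3 + 1×7 = February 10.

February 10, 1958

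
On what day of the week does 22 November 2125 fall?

Thursday

Doomsday rule: the anchor day for the 2100s is Sunday. For year 25: 25÷12 = 2 r 1, and 1÷4 = 0, so 2+1+0 = 3.
Sunday + 3 ≡ Wednesday — that's 2125's doomsday.
In November the doomsday date is Nov 7.
Nov 22 is 15 days after Nov 7; 15 mod 7 = 1, so Wednesday + 1 = Thursday.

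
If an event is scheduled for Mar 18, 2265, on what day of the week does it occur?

Saturday

Doomsday rule: the anchor day for the 2200s is Friday. For year 65: 65÷12 = 5 r 5, and 5÷4 = 1, so 5+5+1 = 11.
Friday + 11 ≡ Tuesday — that's 2265's doomsday.
In March the doomsday date is Mar 14.
Mar 18 is 4 days after Mar 14; 4 mod 7 = 4, so Tuesday + 4 = Saturday.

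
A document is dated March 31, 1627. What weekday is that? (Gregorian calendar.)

Doomsday rule: the anchor day for the 1600s is Tuesday. For year 27: 27÷12 = 2 r 3, and 3÷4 = 0, so 2+3+0 = 5.
Tuesday + 5 ≡ Sunday — that's 1627's doomsday.
In March the doomsday date is Mar 14.
Mar 31 is 17 days after Mar 14; 17 mod 7 = 3, so Sunday + 3 = Wednesday.

Wednesday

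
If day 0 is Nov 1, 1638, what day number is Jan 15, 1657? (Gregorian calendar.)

6650

Nov 1, 1638 → Nov 1, 1639: 365 days.
Nov 1, 1639 → Nov 1, 1640: 366 days (Feb 29, 1640 is in that span).
Nov 1, 1640 → Nov 1, 1641: 365 days.
Nov 1, 1641 → Nov 1, 1642: 365 days.
Nov 1, 1642 → Nov 1, 1643: 365 days.
Nov 1, 1643 → Nov 1, 1644: 366 days (Feb 29, 1644 is in that span).
Nov 1, 1644 → Nov 1, 1645: 365 days.
Nov 1, 1645 → Nov 1, 1646: 365 days.
Nov 1, 1646 → Nov 1, 1647: 365 days.
Nov 1, 1647 → Nov 1, 1648: 366 days (Feb 29, 1648 is in that span).
Nov 1, 1648 → Nov 1, 1649: 365 days.
Nov 1, 1649 → Nov 1, 1650: 365 days.
Nov 1, 1650 → Nov 1, 1651: 365 days.
Nov 1, 1651 → Nov 1, 1652: 366 days (Feb 29, 1652 is in that span).
Nov 1, 1652 → Nov 1, 1653: 365 days.
Nov 1, 1653 → Nov 1, 1654: 365 days.
Nov 1, 1654 → Nov 1, 1655: 365 days.
Nov 1, 1655 → Nov 1, 1656: 366 days (Feb 29, 1656 is in that span).
Nov 1, 1656 → Dec 1, 1656: 30 days (November has 30).
Dec 1, 1656 → Jan 1, 1657: 31 days (December has 31).
Jan 1, 1657 → Jan 15, 1657: 14 days.
Total: 6650 days.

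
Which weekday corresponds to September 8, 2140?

January 1, 2140 is a Friday.
Jan 1, 2140 → Feb 1, 2140: 31 days (January has 31).
Feb 1, 2140 → Mar 1, 2140: 29 days (February has 29).
Mar 1, 2140 → Apr 1, 2140: 31 days (March has 31).
Apr 1, 2140 → May 1, 2140: 30 days (April has 30).
May 1, 2140 → Jun 1, 2140: 31 days (May has 31).
Jun 1, 2140 → Jul 1, 2140: 30 days (June has 30).
Jul 1, 2140 → Aug 1, 2140: 31 days (July has 31).
Aug 1, 2140 → Sep 1, 2140: 31 days (August has 31).
Sep 1, 2140 → Sep 8, 2140: 7 days.
Total: 251 days.
251 mod 7 = 6, so Friday + 6 = Thursday.

Thursday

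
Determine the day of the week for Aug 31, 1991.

January 1, 1991 is a Tuesday.
Jan 1, 1991 → Feb 1, 1991: 31 days (January has 31).
Feb 1, 1991 → Mar 1, 1991: 28 days (February has 28).
Mar 1, 1991 → Apr 1, 1991: 31 days (March has 31).
Apr 1, 1991 → May 1, 1991: 30 days (April has 30).
May 1, 1991 → Jun 1, 1991: 31 days (May has 31).
Jun 1, 1991 → Jul 1, 1991: 30 days (June has 30).
Jul 1, 1991 → Aug 1, 1991: 31 days (July has 31).
Aug 1, 1991 → Aug 31, 1991: 30 days.
Total: 242 days.
242 mod 7 = 4, so Tuesday + 4 = Saturday.

Saturday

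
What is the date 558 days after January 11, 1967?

+365 (one year) → Jan 11, 1968 (193 left).
Jan has 31 days: +21 → Feb 1, 1968 (172 left).
Feb has 29 days: +29 → Mar 1, 1968 (143 left).
Mar has 31 days: +31 → Apr 1, 1968 (112 left).
Apr has 30 days: +30 → May 1, 1968 (82 left).
May has 31 days: +31 → Jun 1, 1968 (51 left).
Jun has 30 days: +30 → Jul 1, 1968 (21 left).
+21 → Jul 22, 1968.

July 22, 1968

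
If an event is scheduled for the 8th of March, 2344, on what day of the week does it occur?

Doomsday rule: the anchor day for the 2300s is Wednesday. For year 44: 44÷12 = 3 r 8, and 8÷4 = 2, so 3+8+2 = 13.
Wednesday + 13 ≡ Tuesday — that's 2344's doomsday.
In March the doomsday date is Mar 14.
Mar 8 is 6 days before Mar 14; 6 mod 7 = 6, so Tuesday − 6 = Wednesday.

Wednesday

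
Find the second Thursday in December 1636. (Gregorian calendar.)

December 1, 1636 is a Monday.
The first Thursday is therefore December 4 (3 days later).
The second Thursday is 4 + 1×7 = December 11.

December 11, 1636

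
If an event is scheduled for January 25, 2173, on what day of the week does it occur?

Monday

Doomsday rule: the anchor day for the 2100s is Sunday. For year 73: 73÷12 = 6 r 1, and 1÷4 = 0, so 6+1+0 = 7.
Sunday + 7 ≡ Sunday — that's 2173's doomsday.
In January the doomsday date is Jan 3 (2173 is not a leap year).
Jan 25 is 22 days after Jan 3; 22 mod 7 = 1, so Sunday + 1 = Monday.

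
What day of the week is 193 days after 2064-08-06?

Sunday

First find the weekday of Aug 6, 2064. Doomsday rule: the anchor day for the 2000s is Tuesday. For year 64: 64÷12 = 5 r 4, and 4÷4 = 1, so 5+4+1 = 10.
Tuesday + 10 ≡ Friday — that's 2064's doomsday.
In August the doomsday date is Aug 8.
Aug 6 is 2 days before Aug 8; 2 mod 7 = 2, so Friday − 2 = Wednesday.
193 mod 7 = 4, so 193 days after a Wednesday is Wednesday + 4 = Sunday.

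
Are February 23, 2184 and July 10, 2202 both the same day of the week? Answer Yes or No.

From Feb 23, 2184 to Jul 10, 2202 is 6711 days.
6711 mod 7 = 5, so they are different weekdays.
(Feb 23, 2184 is a Monday; Jul 10, 2202 is a Saturday.)

No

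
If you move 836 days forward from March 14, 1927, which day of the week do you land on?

Thursday

Mar 14, 1927 is a Monday.
836 mod 7 = 3, so 836 days after a Monday is Monday + 3 = Thursday.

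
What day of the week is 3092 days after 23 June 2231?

Tuesday

Jun 23, 2231 is a Thursday.
3092 mod 7 = 5, so 3092 days after a Thursday is Thursday + 5 = Tuesday.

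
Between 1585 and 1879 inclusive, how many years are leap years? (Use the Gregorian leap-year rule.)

Multiples of 4 in [1585,1879]: 73.
Of those, multiples of 100: 3 (not leap unless ÷400).
Multiples of 400: 1.
Leap years = 73 − 3 + 1 = 71.

71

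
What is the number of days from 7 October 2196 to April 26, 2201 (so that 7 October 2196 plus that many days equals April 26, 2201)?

1661

Oct 7, 2196 → Oct 7, 2197: 365 days.
Oct 7, 2197 → Oct 7, 2198: 365 days.
Oct 7, 2198 → Oct 7, 2199: 365 days.
Oct 7, 2199 → Oct 7, 2200: 365 days.
Oct 7, 2200 → Nov 7, 2200: 31 days (October has 31).
Nov 7, 2200 → Dec 7, 2200: 30 days (November has 30).
Dec 7, 2200 → Jan 7, 2201: 31 days (December has 31).
Jan 7, 2201 → Feb 7, 2201: 31 days (January has 31).
Feb 7, 2201 → Mar 7, 2201: 28 days (February has 28).
Mar 7, 2201 → Apr 7, 2201: 31 days (March has 31).
Apr 7, 2201 → Apr 26, 2201: 19 days.
Total: 1661 days.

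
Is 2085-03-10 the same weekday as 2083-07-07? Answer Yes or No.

No

From Jul 7, 2083 to Mar 10, 2085 is 612 days.
612 mod 7 = 3, so they are different weekdays.
(Jul 7, 2083 is a Wednesday; Mar 10, 2085 is a Saturday.)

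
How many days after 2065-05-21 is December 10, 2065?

203

May 21, 2065 → Jun 21, 2065: 31 days (May has 31).
Jun 21, 2065 → Jul 21, 2065: 30 days (June has 30).
Jul 21, 2065 → Aug 21, 2065: 31 days (July has 31).
Aug 21, 2065 → Sep 21, 2065: 31 days (August has 31).
Sep 21, 2065 → Oct 21, 2065: 30 days (September has 30).
Oct 21, 2065 → Nov 21, 2065: 31 days (October has 31).
Nov 21, 2065 → Dec 10, 2065: 19 days.
Total: 203 days.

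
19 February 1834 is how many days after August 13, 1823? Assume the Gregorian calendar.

Aug 13, 1823 → Aug 13, 1824: 366 days (Feb 29, 1824 is in that span).
Aug 13, 1824 → Aug 13, 1825: 365 days.
Aug 13, 1825 → Aug 13, 1826: 365 days.
Aug 13, 1826 → Aug 13, 1827: 365 days.
Aug 13, 1827 → Aug 13, 1828: 366 days (Feb 29, 1828 is in that span).
Aug 13, 1828 → Aug 13, 1829: 365 days.
Aug 13, 1829 → Aug 13, 1830: 365 days.
Aug 13, 1830 → Aug 13, 1831: 365 days.
Aug 13, 1831 → Aug 13, 1832: 366 days (Feb 29, 1832 is in that span).
Aug 13, 1832 → Aug 13, 1833: 365 days.
Aug 13, 1833 → Sep 13, 1833: 31 days (August has 31).
Sep 13, 1833 → Oct 13, 1833: 30 days (September has 30).
Oct 13, 1833 → Nov 13, 1833: 31 days (October has 31).
Nov 13, 1833 → Dec 13, 1833: 30 days (November has 30).
Dec 13, 1833 → Jan 13, 1834: 31 days (December has 31).
Jan 13, 1834 → Feb 13, 1834: 31 days (January has 31).
Feb 13, 1834 → Feb 19, 1834: 6 days.
Total: 3843 days.

3843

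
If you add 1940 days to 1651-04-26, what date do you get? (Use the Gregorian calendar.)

+366 (one year; includes Feb 29, 1652) → Apr 26, 1652 (1574 left).
+365 (one year) → Apr 26, 1653 (1209 left).
+365 (one year) → Apr 26, 1654 (844 left).
+365 (one year) → Apr 26, 1655 (479 left).
+366 (one year; includes Feb 29, 1656) → Apr 26, 1656 (113 left).
Apr has 30 days: +5 → May 1, 1656 (108 left).
May has 31 days: +31 → Jun 1, 1656 (77 left).
Jun has 30 days: +30 → Jul 1, 1656 (47 left).
Jul has 31 days: +31 → Aug 1, 1656 (16 left).
+16 → Aug 17, 1656.

August 17, 1656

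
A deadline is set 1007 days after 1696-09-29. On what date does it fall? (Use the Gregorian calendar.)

+365 (one year) → Sep 29, 1697 (642 left).
+365 (one year) → Sep 29, 1698 (277 left).
Sep has 30 days: +2 → Oct 1, 1698 (275 left).
Oct has 31 days: +31 → Nov 1, 1698 (244 left).
Nov has 30 days: +30 → Dec 1, 1698 (214 left).
Dec has 31 days: +31 → Jan 1, 1699 (183 left).
Jan has 31 days: +31 → Feb 1, 1699 (152 left).
Feb has 28 days: +28 → Mar 1, 1699 (124 left).
Mar has 31 days: +31 → Apr 1, 1699 (93 left).
Apr has 30 days: +30 → May 1, 1699 (63 left).
May has 31 days: +31 → Jun 1, 1699 (32 left).
Jun has 30 days: +30 → Jul 1, 1699 (2 left).
+2 → Jul 3, 1699.

July 3, 1699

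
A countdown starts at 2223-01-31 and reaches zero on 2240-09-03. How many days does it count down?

6425

Jan 31, 2223 → Jan 31, 2224: 365 days.
Jan 31, 2224 → Jan 31, 2225: 366 days (Feb 29, 2224 is in that span).
Jan 31, 2225 → Jan 31, 2226: 365 days.
Jan 31, 2226 → Jan 31, 2227: 365 days.
Jan 31, 2227 → Jan 31, 2228: 365 days.
Jan 31, 2228 → Jan 31, 2229: 366 days (Feb 29, 2228 is in that span).
Jan 31, 2229 → Jan 31, 2230: 365 days.
Jan 31, 2230 → Jan 31, 2231: 365 days.
Jan 31, 2231 → Jan 31, 2232: 365 days.
Jan 31, 2232 → Jan 31, 2233: 366 days (Feb 29, 2232 is in that span).
Jan 31, 2233 → Jan 31, 2234: 365 days.
Jan 31, 2234 → Jan 31, 2235: 365 days.
Jan 31, 2235 → Jan 31, 2236: 365 days.
Jan 31, 2236 → Jan 31, 2237: 366 days (Feb 29, 2236 is in that span).
Jan 31, 2237 → Jan 31, 2238: 365 days.
Jan 31, 2238 → Jan 31, 2239: 365 days.
Jan 31, 2239 → Jan 31, 2240: 365 days.
Jan 31, 2240 → Feb 29, 2240: 29 days (January has 31).
Feb 29, 2240 → Mar 29, 2240: 29 days (February has 29).
Mar 29, 2240 → Apr 29, 2240: 31 days (March has 31).
Apr 29, 2240 → May 29, 2240: 30 days (April has 30).
May 29, 2240 → Jun 29, 2240: 31 days (May has 31).
Jun 29, 2240 → Jul 29, 2240: 30 days (June has 30).
Jul 29, 2240 → Aug 29, 2240: 31 days (July has 31).
Aug 29, 2240 → Sep 3, 2240: 5 days.
Total: 6425 days.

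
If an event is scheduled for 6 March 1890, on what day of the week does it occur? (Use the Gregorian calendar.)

Thursday

Doomsday rule: the anchor day for the 1800s is Friday. For year 90: 90÷12 = 7 r 6, and 6÷4 = 1, so 7+6+1 = 14.
Friday + 14 ≡ Friday — that's 1890's doomsday.
In March the doomsday date is Mar 14.
Mar 6 is 8 days before Mar 14; 8 mod 7 = 1, so Friday − 1 = Thursday.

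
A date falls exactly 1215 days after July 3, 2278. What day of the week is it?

Sunday

Jul 3, 2278 is a Wednesday.
1215 mod 7 = 4, so 1215 days after a Wednesday is Wednesday + 4 = Sunday.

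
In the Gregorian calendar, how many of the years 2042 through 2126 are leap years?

20

Multiples of 4 in [2042,2126]: 21.
Of those, multiples of 100: 1 (not leap unless ÷400).
Multiples of 400: 0.
Leap years = 21 − 1 + 0 = 20.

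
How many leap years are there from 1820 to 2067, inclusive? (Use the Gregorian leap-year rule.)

61

Multiples of 4 in [1820,2067]: 62.
Of those, multiples of 100: 2 (not leap unless ÷400).
Multiples of 400: 1.
Leap years = 62 − 2 + 1 = 61.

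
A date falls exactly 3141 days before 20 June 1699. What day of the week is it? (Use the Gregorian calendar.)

First find the weekday of Jun 20, 1699. Doomsday rule: the anchor day for the 1600s is Tuesday. For year 99: 99÷12 = 8 r 3, and 3÷4 = 0, so 8+3+0 = 11.
Tuesday + 11 ≡ Saturday — that's 1699's doomsday.
In June the doomsday date is Jun 6.
Jun 20 is 14 days after Jun 6; 14 mod 7 = 0, so Saturday + 0 = Saturday.
3141 mod 7 = 5, so 3141 days before a Saturday is Saturday − 5 = Monday.

Monday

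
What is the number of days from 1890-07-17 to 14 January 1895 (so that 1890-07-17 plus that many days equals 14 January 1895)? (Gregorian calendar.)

Jul 17, 1890 → Jul 17, 1891: 365 days.
Jul 17, 1891 → Jul 17, 1892: 366 days (Feb 29, 1892 is in that span).
Jul 17, 1892 → Jul 17, 1893: 365 days.
Jul 17, 1893 → Jul 17, 1894: 365 days.
Jul 17, 1894 → Aug 17, 1894: 31 days (July has 31).
Aug 17, 1894 → Sep 17, 1894: 31 days (August has 31).
Sep 17, 1894 → Oct 17, 1894: 30 days (September has 30).
Oct 17, 1894 → Nov 17, 1894: 31 days (October has 31).
Nov 17, 1894 → Dec 17, 1894: 30 days (November has 30).
Dec 17, 1894 → Jan 14, 1895: 28 days.
Total: 1642 days.

1642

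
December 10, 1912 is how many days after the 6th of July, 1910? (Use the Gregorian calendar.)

Jul 6, 1910 → Jul 6, 1911: 365 days.
Jul 6, 1911 → Jul 6, 1912: 366 days (Feb 29, 1912 is in that span).
Jul 6, 1912 → Aug 6, 1912: 31 days (July has 31).
Aug 6, 1912 → Sep 6, 1912: 31 days (August has 31).
Sep 6, 1912 → Oct 6, 1912: 30 days (September has 30).
Oct 6, 1912 → Nov 6, 1912: 31 days (October has 31).
Nov 6, 1912 → Dec 6, 1912: 30 days (November has 30).
Dec 6, 1912 → Dec 10, 1912: 4 days.
Total: 888 days.

888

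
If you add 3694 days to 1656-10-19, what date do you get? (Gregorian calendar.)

+365 (one year) → Oct 19, 1657 (3329 left).
+365 (one year) → Oct 19, 1658 (2964 left).
+365 (one year) → Oct 19, 1659 (2599 left).
+366 (one year; includes Feb 29, 1660) → Oct 19, 1660 (2233 left).
+365 (one year) → Oct 19, 1661 (1868 left).
+365 (one year) → Oct 19, 1662 (1503 left).
+365 (one year) → Oct 19, 1663 (1138 left).
+366 (one year; includes Feb 29, 1664) → Oct 19, 1664 (772 left).
+365 (one year) → Oct 19, 1665 (407 left).
+365 (one year) → Oct 19, 1666 (42 left).
Oct has 31 days: +13 → Nov 1, 1666 (29 left).
+29 → Nov 30, 1666.

November 30, 1666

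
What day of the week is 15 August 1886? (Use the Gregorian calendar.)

Sunday

Doomsday rule: the anchor day for the 1800s is Friday. For year 86: 86÷12 = 7 r 2, and 2÷4 = 0, so 7+2+0 = 9.
Friday + 9 ≡ Sunday — that's 1886's doomsday.
In August the doomsday date is Aug 8.
Aug 15 is 7 days after Aug 8; 7 mod 7 = 0, so Sunday + 0 = Sunday.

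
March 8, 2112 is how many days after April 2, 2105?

Apr 2, 2105 → Apr 2, 2106: 365 days.
Apr 2, 2106 → Apr 2, 2107: 365 days.
Apr 2, 2107 → Apr 2, 2108: 366 days (Feb 29, 2108 is in that span).
Apr 2, 2108 → Apr 2, 2109: 365 days.
Apr 2, 2109 → Apr 2, 2110: 365 days.
Apr 2, 2110 → Apr 2, 2111: 365 days.
Apr 2, 2111 → May 2, 2111: 30 days (April has 30).
May 2, 2111 → Jun 2, 2111: 31 days (May has 31).
Jun 2, 2111 → Jul 2, 2111: 30 days (June has 30).
Jul 2, 2111 → Aug 2, 2111: 31 days (July has 31).
Aug 2, 2111 → Sep 2, 2111: 31 days (August has 31).
Sep 2, 2111 → Oct 2, 2111: 30 days (September has 30).
Oct 2, 2111 → Nov 2, 2111: 31 days (October has 31).
Nov 2, 2111 → Dec 2, 2111: 30 days (November has 30).
Dec 2, 2111 → Jan 2, 2112: 31 days (December has 31).
Jan 2, 2112 → Feb 2, 2112: 31 days (January has 31).
Feb 2, 2112 → Mar 2, 2112: 29 days (February has 29).
Mar 2, 2112 → Mar 8, 2112: 6 days.
Total: 2532 days.

2532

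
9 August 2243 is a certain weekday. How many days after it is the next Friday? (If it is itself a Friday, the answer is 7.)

2

Aug 9, 2243 is a Wednesday.
From Wednesday to the next Friday is 2 days.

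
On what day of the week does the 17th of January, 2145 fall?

Doomsday rule: the anchor day for the 2100s is Sunday. For year 45: 45÷12 = 3 r 9, and 9÷4 = 2, so 3+9+2 = 14.
Sunday + 14 ≡ Sunday — that's 2145's doomsday.
In January the doomsday date is Jan 3 (2145 is not a leap year).
Jan 17 is 14 days after Jan 3; 14 mod 7 = 0, so Sunday + 0 = Sunday.

Sunday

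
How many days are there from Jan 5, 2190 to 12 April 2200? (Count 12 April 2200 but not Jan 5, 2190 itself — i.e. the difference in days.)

Jan 5, 2190 → Jan 5, 2191: 365 days.
Jan 5, 2191 → Jan 5, 2192: 365 days.
Jan 5, 2192 → Jan 5, 2193: 366 days (Feb 29, 2192 is in that span).
Jan 5, 2193 → Jan 5, 2194: 365 days.
Jan 5, 2194 → Jan 5, 2195: 365 days.
Jan 5, 2195 → Jan 5, 2196: 365 days.
Jan 5, 2196 → Jan 5, 2197: 366 days (Feb 29, 2196 is in that span).
Jan 5, 2197 → Jan 5, 2198: 365 days.
Jan 5, 2198 → Jan 5, 2199: 365 days.
Jan 5, 2199 → Jan 5, 2200: 365 days.
Jan 5, 2200 → Feb 5, 2200: 31 days (January has 31).
Feb 5, 2200 → Mar 5, 2200: 28 days (February has 28).
Mar 5, 2200 → Apr 5, 2200: 31 days (March has 31).
Apr 5, 2200 → Apr 12, 2200: 7 days.
Total: 3749 days.

3749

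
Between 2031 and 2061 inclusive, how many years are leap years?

Multiples of 4 in [2031,2061]: 8.
Of those, multiples of 100: 0 (not leap unless ÷400).
Multiples of 400: 0.
Leap years = 8 − 0 + 0 = 8.

8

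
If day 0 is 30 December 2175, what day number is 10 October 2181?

Dec 30, 2175 → Dec 30, 2176: 366 days (Feb 29, 2176 is in that span).
Dec 30, 2176 → Dec 30, 2177: 365 days.
Dec 30, 2177 → Dec 30, 2178: 365 days.
Dec 30, 2178 → Dec 30, 2179: 365 days.
Dec 30, 2179 → Dec 30, 2180: 366 days (Feb 29, 2180 is in that span).
Dec 30, 2180 → Jan 30, 2181: 31 days (December has 31).
Jan 30, 2181 → Feb 28, 2181: 29 days (January has 31).
Feb 28, 2181 → Mar 28, 2181: 28 days (February has 28).
Mar 28, 2181 → Apr 28, 2181: 31 days (March has 31).
Apr 28, 2181 → May 28, 2181: 30 days (April has 30).
May 28, 2181 → Jun 28, 2181: 31 days (May has 31).
Jun 28, 2181 → Jul 28, 2181: 30 days (June has 30).
Jul 28, 2181 → Aug 28, 2181: 31 days (July has 31).
Aug 28, 2181 → Sep 28, 2181: 31 days (August has 31).
Sep 28, 2181 → Oct 10, 2181: 12 days.
Total: 2111 days.

2111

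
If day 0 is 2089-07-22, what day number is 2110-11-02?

Jul 22, 2089 → Jul 22, 2090: 365 days.
Jul 22, 2090 → Jul 22, 2091: 365 days.
Jul 22, 2091 → Jul 22, 2092: 366 days (Feb 29, 2092 is in that span).
Jul 22, 2092 → Jul 22, 2093: 365 days.
Jul 22, 2093 → Jul 22, 2094: 365 days.
Jul 22, 2094 → Jul 22, 2095: 365 days.
Jul 22, 2095 → Jul 22, 2096: 366 days (Feb 29, 2096 is in that span).
Jul 22, 2096 → Jul 22, 2097: 365 days.
Jul 22, 2097 → Jul 22, 2098: 365 days.
Jul 22, 2098 → Jul 22, 2099: 365 days.
Jul 22, 2099 → Jul 22, 2100: 365 days.
Jul 22, 2100 → Jul 22, 2101: 365 days.
Jul 22, 2101 → Jul 22, 2102: 365 days.
Jul 22, 2102 → Jul 22, 2103: 365 days.
Jul 22, 2103 → Jul 22, 2104: 366 days (Feb 29, 2104 is in that span).
Jul 22, 2104 → Jul 22, 2105: 365 days.
Jul 22, 2105 → Jul 22, 2106: 365 days.
Jul 22, 2106 → Jul 22, 2107: 365 days.
Jul 22, 2107 → Jul 22, 2108: 366 days (Feb 29, 2108 is in that span).
Jul 22, 2108 → Jul 22, 2109: 365 days.
Jul 22, 2109 → Jul 22, 2110: 365 days.
Jul 22, 2110 → Aug 22, 2110: 31 days (July has 31).
Aug 22, 2110 → Sep 22, 2110: 31 days (August has 31).
Sep 22, 2110 → Oct 22, 2110: 30 days (September has 30).
Oct 22, 2110 → Nov 2, 2110: 11 days.
Total: 7772 days.

7772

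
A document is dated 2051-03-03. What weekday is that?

Doomsday rule: the anchor day for the 2000s is Tuesday. For year 51: 51÷12 = 4 r 3, and 3÷4 = 0, so 4+3+0 = 7.
Tuesday + 7 ≡ Tuesday — that's 2051's doomsday.
In March the doomsday date is Mar 14.
Mar 3 is 11 days before Mar 14; 11 mod 7 = 4, so Tuesday − 4 = Friday.

Friday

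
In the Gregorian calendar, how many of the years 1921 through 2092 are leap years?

43

Multiples of 4 in [1921,2092]: 43.
Of those, multiples of 100: 1 (not leap unless ÷400).
Multiples of 400: 1.
Leap years = 43 − 1 + 1 = 43.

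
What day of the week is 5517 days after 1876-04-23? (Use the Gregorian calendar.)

Monday

First find the weekday of Apr 23, 1876. Doomsday rule: the anchor day for the 1800s is Friday. For year 76: 76÷12 = 6 r 4, and 4÷4 = 1, so 6+4+1 = 11.
Friday + 11 ≡ Tuesday — that's 1876's doomsday.
In April the doomsday date is Apr 4.
Apr 23 is 19 days after Apr 4; 19 mod 7 = 5, so Tuesday + 5 = Sunday.
5517 mod 7 = 1, so 5517 days after a Sunday is Sunday + 1 = Monday.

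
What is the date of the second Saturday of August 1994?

August 1, 1994 is a Monday.
The first Saturday is therefore August 6 (5 days later).
The second Saturday is 6 + 1×7 = August 13.

August 13, 1994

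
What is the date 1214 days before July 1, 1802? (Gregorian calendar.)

March 4, 1799

−365 (one year) → Jul 1, 1801 (849 left).
−365 (one year) → Jul 1, 1800 (484 left).
−365 (one year) → Jul 1, 1799 (119 left).
−1 → Jun 30, 1799 (end of Jun, 30 days; 118 left).
−30 → May 31, 1799 (end of May, 31 days; 88 left).
−31 → Apr 30, 1799 (end of Apr, 30 days; 57 left).
−30 → Mar 31, 1799 (end of Mar, 31 days; 27 left).
−27 → Mar 4, 1799.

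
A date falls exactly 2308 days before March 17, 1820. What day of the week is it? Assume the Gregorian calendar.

Sunday

First find the weekday of Mar 17, 1820. Doomsday rule: the anchor day for the 1800s is Friday. For year 20: 20÷12 = 1 r 8, and 8÷4 = 2, so 1+8+2 = 11.
Friday + 11 ≡ Tuesday — that's 1820's doomsday.
In March the doomsday date is Mar 14.
Mar 17 is 3 days after Mar 14; 3 mod 7 = 3, so Tuesday + 3 = Friday.
2308 mod 7 = 5, so 2308 days before a Friday is Friday − 5 = Sunday.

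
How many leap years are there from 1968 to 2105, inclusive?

34

Multiples of 4 in [1968,2105]: 35.
Of those, multiples of 100: 2 (not leap unless ÷400).
Multiples of 400: 1.
Leap years = 35 − 2 + 1 = 34.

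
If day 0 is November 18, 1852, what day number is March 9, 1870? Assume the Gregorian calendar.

6320

Nov 18, 1852 → Nov 18, 1853: 365 days.
Nov 18, 1853 → Nov 18, 1854: 365 days.
Nov 18, 1854 → Nov 18, 1855: 365 days.
Nov 18, 1855 → Nov 18, 1856: 366 days (Feb 29, 1856 is in that span).
Nov 18, 1856 → Nov 18, 1857: 365 days.
Nov 18, 1857 → Nov 18, 1858: 365 days.
Nov 18, 1858 → Nov 18, 1859: 365 days.
Nov 18, 1859 → Nov 18, 1860: 366 days (Feb 29, 1860 is in that span).
Nov 18, 1860 → Nov 18, 1861: 365 days.
Nov 18, 1861 → Nov 18, 1862: 365 days.
Nov 18, 1862 → Nov 18, 1863: 365 days.
Nov 18, 1863 → Nov 18, 1864: 366 days (Feb 29, 1864 is in that span).
Nov 18, 1864 → Nov 18, 1865: 365 days.
Nov 18, 1865 → Nov 18, 1866: 365 days.
Nov 18, 1866 → Nov 18, 1867: 365 days.
Nov 18, 1867 → Nov 18, 1868: 366 days (Feb 29, 1868 is in that span).
Nov 18, 1868 → Nov 18, 1869: 365 days.
Nov 18, 1869 → Dec 18, 1869: 30 days (November has 30).
Dec 18, 1869 → Jan 18, 1870: 31 days (December has 31).
Jan 18, 1870 → Feb 18, 1870: 31 days (January has 31).
Feb 18, 1870 → Mar 9, 1870: 19 days.
Total: 6320 days.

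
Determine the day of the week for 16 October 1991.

Doomsday rule: the anchor day for the 1900s is Wednesday. For year 91: 91÷12 = 7 r 7, and 7÷4 = 1, so 7+7+1 = 15.
Wednesday + 15 ≡ Thursday — that's 1991's doomsday.
In October the doomsday date is Oct 10.
Oct 16 is 6 days after Oct 10; 6 mod 7 = 6, so Thursday + 6 = Wednesday.

Wednesday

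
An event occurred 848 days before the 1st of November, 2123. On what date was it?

July 6, 2121

−365 (one year) → Nov 1, 2122 (483 left).
−365 (one year) → Nov 1, 2121 (118 left).
−1 → Oct 31, 2121 (end of Oct, 31 days; 117 left).
−31 → Sep 30, 2121 (end of Sep, 30 days; 86 left).
−30 → Aug 31, 2121 (end of Aug, 31 days; 56 left).
−31 → Jul 31, 2121 (end of Jul, 31 days; 25 left).
−25 → Jul 6, 2121.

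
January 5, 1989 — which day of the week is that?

January 1, 1989 is a Sunday.
Jan 1, 1989 → Jan 5, 1989: 4 days.
Total: 4 days.
4 mod 7 = 4, so Sunday + 4 = Thursday.

Thursday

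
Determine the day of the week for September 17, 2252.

Friday

Doomsday rule: the anchor day for the 2200s is Friday. For year 52: 52÷12 = 4 r 4, and 4÷4 = 1, so 4+4+1 = 9.
Friday + 9 ≡ Sunday — that's 2252's doomsday.
In September the doomsday date is Sep 5.
Sep 17 is 12 days after Sep 5; 12 mod 7 = 5, so Sunday + 5 = Friday.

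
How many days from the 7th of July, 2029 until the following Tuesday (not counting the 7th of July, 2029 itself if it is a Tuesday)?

Jul 7, 2029 is a Saturday.
From Saturday to the next Tuesday is 3 days.

3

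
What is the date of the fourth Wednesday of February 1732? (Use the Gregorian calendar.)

February 27, 1732

February 1, 1732 is a Friday.
The first Wednesday is therefore February 6 (5 days later).
The fourth Wednesday is 6 + 3×7 = February 27.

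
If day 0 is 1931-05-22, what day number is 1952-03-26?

7614

May 22, 1931 → May 22, 1932: 366 days (Feb 29, 1932 is in that span).
May 22, 1932 → May 22, 1933: 365 days.
May 22, 1933 → May 22, 1934: 365 days.
May 22, 1934 → May 22, 1935: 365 days.
May 22, 1935 → May 22, 1936: 366 days (Feb 29, 1936 is in that span).
May 22, 1936 → May 22, 1937: 365 days.
May 22, 1937 → May 22, 1938: 365 days.
May 22, 1938 → May 22, 1939: 365 days.
May 22, 1939 → May 22, 1940: 366 days (Feb 29, 1940 is in that span).
May 22, 1940 → May 22, 1941: 365 days.
May 22, 1941 → May 22, 1942: 365 days.
May 22, 1942 → May 22, 1943: 365 days.
May 22, 1943 → May 22, 1944: 366 days (Feb 29, 1944 is in that span).
May 22, 1944 → May 22, 1945: 365 days.
May 22, 1945 → May 22, 1946: 365 days.
May 22, 1946 → May 22, 1947: 365 days.
May 22, 1947 → May 22, 1948: 366 days (Feb 29, 1948 is in that span).
May 22, 1948 → May 22, 1949: 365 days.
May 22, 1949 → May 22, 1950: 365 days.
May 22, 1950 → May 22, 1951: 365 days.
May 22, 1951 → Jun 22, 1951: 31 days (May has 31).
Jun 22, 1951 → Jul 22, 1951: 30 days (June has 30).
Jul 22, 1951 → Aug 22, 1951: 31 days (July has 31).
Aug 22, 1951 → Sep 22, 1951: 31 days (August has 31).
Sep 22, 1951 → Oct 22, 1951: 30 days (September has 30).
Oct 22, 1951 → Nov 22, 1951: 31 days (October has 31).
Nov 22, 1951 → Dec 22, 1951: 30 days (November has 30).
Dec 22, 1951 → Jan 22, 1952: 31 days (December has 31).
Jan 22, 1952 → Feb 22, 1952: 31 days (January has 31).
Feb 22, 1952 → Mar 22, 1952: 29 days (February has 29).
Mar 22, 1952 → Mar 26, 1952: 4 days.
Total: 7614 days.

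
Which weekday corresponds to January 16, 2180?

Doomsday rule: the anchor day for the 2100s is Sunday. For year 80: 80÷12 = 6 r 8, and 8÷4 = 2, so 6+8+2 = 16.
Sunday + 16 ≡ Tuesday — that's 2180's doomsday.
In January the doomsday date is Jan 4 (2180 is a leap year (divisible by 4)).
Jan 16 is 12 days after Jan 4; 12 mod 7 = 5, so Tuesday + 5 = Sunday.

Sunday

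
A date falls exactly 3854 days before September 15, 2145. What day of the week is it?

Saturday

Sep 15, 2145 is a Wednesday.
3854 mod 7 = 4, so 3854 days before a Wednesday is Wednesday − 4 = Saturday.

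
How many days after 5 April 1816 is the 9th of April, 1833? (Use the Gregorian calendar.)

Apr 5, 1816 → Apr 5, 1817: 365 days.
Apr 5, 1817 → Apr 5, 1818: 365 days.
Apr 5, 1818 → Apr 5, 1819: 365 days.
Apr 5, 1819 → Apr 5, 1820: 366 days (Feb 29, 1820 is in that span).
Apr 5, 1820 → Apr 5, 1821: 365 days.
Apr 5, 1821 → Apr 5, 1822: 365 days.
Apr 5, 1822 → Apr 5, 1823: 365 days.
Apr 5, 1823 → Apr 5, 1824: 366 days (Feb 29, 1824 is in that span).
Apr 5, 1824 → Apr 5, 1825: 365 days.
Apr 5, 1825 → Apr 5, 1826: 365 days.
Apr 5, 1826 → Apr 5, 1827: 365 days.
Apr 5, 1827 → Apr 5, 1828: 366 days (Feb 29, 1828 is in that span).
Apr 5, 1828 → Apr 5, 1829: 365 days.
Apr 5, 1829 → Apr 5, 1830: 365 days.
Apr 5, 1830 → Apr 5, 1831: 365 days.
Apr 5, 1831 → Apr 5, 1832: 366 days (Feb 29, 1832 is in that span).
Apr 5, 1832 → May 5, 1832: 30 days (April has 30).
May 5, 1832 → Jun 5, 1832: 31 days (May has 31).
Jun 5, 1832 → Jul 5, 1832: 30 days (June has 30).
Jul 5, 1832 → Aug 5, 1832: 31 days (July has 31).
Aug 5, 1832 → Sep 5, 1832: 31 days (August has 31).
Sep 5, 1832 → Oct 5, 1832: 30 days (September has 30).
Oct 5, 1832 → Nov 5, 1832: 31 days (October has 31).
Nov 5, 1832 → Dec 5, 1832: 30 days (November has 30).
Dec 5, 1832 → Jan 5, 1833: 31 days (December has 31).
Jan 5, 1833 → Feb 5, 1833: 31 days (January has 31).
Feb 5, 1833 → Mar 5, 1833: 28 days (February has 28).
Mar 5, 1833 → Apr 5, 1833: 31 days (March has 31).
Apr 5, 1833 → Apr 9, 1833: 4 days.
Total: 6213 days.

6213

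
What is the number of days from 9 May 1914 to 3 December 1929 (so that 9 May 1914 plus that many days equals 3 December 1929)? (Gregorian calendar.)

5687

May 9, 1914 → May 9, 1915: 365 days.
May 9, 1915 → May 9, 1916: 366 days (Feb 29, 1916 is in that span).
May 9, 1916 → May 9, 1917: 365 days.
May 9, 1917 → May 9, 1918: 365 days.
May 9, 1918 → May 9, 1919: 365 days.
May 9, 1919 → May 9, 1920: 366 days (Feb 29, 1920 is in that span).
May 9, 1920 → May 9, 1921: 365 days.
May 9, 1921 → May 9, 1922: 365 days.
May 9, 1922 → May 9, 1923: 365 days.
May 9, 1923 → May 9, 1924: 366 days (Feb 29, 1924 is in that span).
May 9, 1924 → May 9, 1925: 365 days.
May 9, 1925 → May 9, 1926: 365 days.
May 9, 1926 → May 9, 1927: 365 days.
May 9, 1927 → May 9, 1928: 366 days (Feb 29, 1928 is in that span).
May 9, 1928 → May 9, 1929: 365 days.
May 9, 1929 → Jun 9, 1929: 31 days (May has 31).
Jun 9, 1929 → Jul 9, 1929: 30 days (June has 30).
Jul 9, 1929 → Aug 9, 1929: 31 days (July has 31).
Aug 9, 1929 → Sep 9, 1929: 31 days (August has 31).
Sep 9, 1929 → Oct 9, 1929: 30 days (September has 30).
Oct 9, 1929 → Nov 9, 1929: 31 days (October has 31).
Nov 9, 1929 → Dec 3, 1929: 24 days.
Total: 5687 days.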